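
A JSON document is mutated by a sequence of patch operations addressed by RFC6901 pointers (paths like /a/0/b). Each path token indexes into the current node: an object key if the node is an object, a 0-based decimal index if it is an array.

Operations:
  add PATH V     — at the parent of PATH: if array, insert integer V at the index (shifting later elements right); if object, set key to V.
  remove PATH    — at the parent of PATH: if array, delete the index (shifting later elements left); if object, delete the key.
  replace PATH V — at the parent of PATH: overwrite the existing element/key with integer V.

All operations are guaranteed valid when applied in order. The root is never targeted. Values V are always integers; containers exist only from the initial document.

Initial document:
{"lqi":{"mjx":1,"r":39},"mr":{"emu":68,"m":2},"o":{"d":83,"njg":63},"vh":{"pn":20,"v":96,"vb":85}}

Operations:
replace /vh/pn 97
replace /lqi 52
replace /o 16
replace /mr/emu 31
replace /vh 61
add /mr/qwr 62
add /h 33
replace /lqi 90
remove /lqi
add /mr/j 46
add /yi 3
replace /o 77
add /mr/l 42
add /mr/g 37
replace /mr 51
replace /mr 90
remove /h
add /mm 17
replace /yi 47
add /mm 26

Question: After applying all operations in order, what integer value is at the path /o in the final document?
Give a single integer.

Answer: 77

Derivation:
After op 1 (replace /vh/pn 97): {"lqi":{"mjx":1,"r":39},"mr":{"emu":68,"m":2},"o":{"d":83,"njg":63},"vh":{"pn":97,"v":96,"vb":85}}
After op 2 (replace /lqi 52): {"lqi":52,"mr":{"emu":68,"m":2},"o":{"d":83,"njg":63},"vh":{"pn":97,"v":96,"vb":85}}
After op 3 (replace /o 16): {"lqi":52,"mr":{"emu":68,"m":2},"o":16,"vh":{"pn":97,"v":96,"vb":85}}
After op 4 (replace /mr/emu 31): {"lqi":52,"mr":{"emu":31,"m":2},"o":16,"vh":{"pn":97,"v":96,"vb":85}}
After op 5 (replace /vh 61): {"lqi":52,"mr":{"emu":31,"m":2},"o":16,"vh":61}
After op 6 (add /mr/qwr 62): {"lqi":52,"mr":{"emu":31,"m":2,"qwr":62},"o":16,"vh":61}
After op 7 (add /h 33): {"h":33,"lqi":52,"mr":{"emu":31,"m":2,"qwr":62},"o":16,"vh":61}
After op 8 (replace /lqi 90): {"h":33,"lqi":90,"mr":{"emu":31,"m":2,"qwr":62},"o":16,"vh":61}
After op 9 (remove /lqi): {"h":33,"mr":{"emu":31,"m":2,"qwr":62},"o":16,"vh":61}
After op 10 (add /mr/j 46): {"h":33,"mr":{"emu":31,"j":46,"m":2,"qwr":62},"o":16,"vh":61}
After op 11 (add /yi 3): {"h":33,"mr":{"emu":31,"j":46,"m":2,"qwr":62},"o":16,"vh":61,"yi":3}
After op 12 (replace /o 77): {"h":33,"mr":{"emu":31,"j":46,"m":2,"qwr":62},"o":77,"vh":61,"yi":3}
After op 13 (add /mr/l 42): {"h":33,"mr":{"emu":31,"j":46,"l":42,"m":2,"qwr":62},"o":77,"vh":61,"yi":3}
After op 14 (add /mr/g 37): {"h":33,"mr":{"emu":31,"g":37,"j":46,"l":42,"m":2,"qwr":62},"o":77,"vh":61,"yi":3}
After op 15 (replace /mr 51): {"h":33,"mr":51,"o":77,"vh":61,"yi":3}
After op 16 (replace /mr 90): {"h":33,"mr":90,"o":77,"vh":61,"yi":3}
After op 17 (remove /h): {"mr":90,"o":77,"vh":61,"yi":3}
After op 18 (add /mm 17): {"mm":17,"mr":90,"o":77,"vh":61,"yi":3}
After op 19 (replace /yi 47): {"mm":17,"mr":90,"o":77,"vh":61,"yi":47}
After op 20 (add /mm 26): {"mm":26,"mr":90,"o":77,"vh":61,"yi":47}
Value at /o: 77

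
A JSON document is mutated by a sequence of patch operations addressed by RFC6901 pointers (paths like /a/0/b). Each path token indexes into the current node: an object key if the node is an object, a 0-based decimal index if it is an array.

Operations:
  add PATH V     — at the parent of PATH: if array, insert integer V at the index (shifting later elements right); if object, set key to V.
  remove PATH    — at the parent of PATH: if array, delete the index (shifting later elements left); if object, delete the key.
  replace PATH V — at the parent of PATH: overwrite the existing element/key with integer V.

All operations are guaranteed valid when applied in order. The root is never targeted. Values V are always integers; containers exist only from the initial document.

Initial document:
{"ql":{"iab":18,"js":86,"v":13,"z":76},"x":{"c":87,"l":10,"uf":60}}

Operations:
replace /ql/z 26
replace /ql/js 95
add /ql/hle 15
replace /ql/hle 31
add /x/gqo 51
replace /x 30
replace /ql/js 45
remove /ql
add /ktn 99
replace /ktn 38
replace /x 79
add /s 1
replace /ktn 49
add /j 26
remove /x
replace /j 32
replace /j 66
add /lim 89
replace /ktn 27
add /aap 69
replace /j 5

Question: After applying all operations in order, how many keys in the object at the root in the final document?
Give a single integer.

Answer: 5

Derivation:
After op 1 (replace /ql/z 26): {"ql":{"iab":18,"js":86,"v":13,"z":26},"x":{"c":87,"l":10,"uf":60}}
After op 2 (replace /ql/js 95): {"ql":{"iab":18,"js":95,"v":13,"z":26},"x":{"c":87,"l":10,"uf":60}}
After op 3 (add /ql/hle 15): {"ql":{"hle":15,"iab":18,"js":95,"v":13,"z":26},"x":{"c":87,"l":10,"uf":60}}
After op 4 (replace /ql/hle 31): {"ql":{"hle":31,"iab":18,"js":95,"v":13,"z":26},"x":{"c":87,"l":10,"uf":60}}
After op 5 (add /x/gqo 51): {"ql":{"hle":31,"iab":18,"js":95,"v":13,"z":26},"x":{"c":87,"gqo":51,"l":10,"uf":60}}
After op 6 (replace /x 30): {"ql":{"hle":31,"iab":18,"js":95,"v":13,"z":26},"x":30}
After op 7 (replace /ql/js 45): {"ql":{"hle":31,"iab":18,"js":45,"v":13,"z":26},"x":30}
After op 8 (remove /ql): {"x":30}
After op 9 (add /ktn 99): {"ktn":99,"x":30}
After op 10 (replace /ktn 38): {"ktn":38,"x":30}
After op 11 (replace /x 79): {"ktn":38,"x":79}
After op 12 (add /s 1): {"ktn":38,"s":1,"x":79}
After op 13 (replace /ktn 49): {"ktn":49,"s":1,"x":79}
After op 14 (add /j 26): {"j":26,"ktn":49,"s":1,"x":79}
After op 15 (remove /x): {"j":26,"ktn":49,"s":1}
After op 16 (replace /j 32): {"j":32,"ktn":49,"s":1}
After op 17 (replace /j 66): {"j":66,"ktn":49,"s":1}
After op 18 (add /lim 89): {"j":66,"ktn":49,"lim":89,"s":1}
After op 19 (replace /ktn 27): {"j":66,"ktn":27,"lim":89,"s":1}
After op 20 (add /aap 69): {"aap":69,"j":66,"ktn":27,"lim":89,"s":1}
After op 21 (replace /j 5): {"aap":69,"j":5,"ktn":27,"lim":89,"s":1}
Size at the root: 5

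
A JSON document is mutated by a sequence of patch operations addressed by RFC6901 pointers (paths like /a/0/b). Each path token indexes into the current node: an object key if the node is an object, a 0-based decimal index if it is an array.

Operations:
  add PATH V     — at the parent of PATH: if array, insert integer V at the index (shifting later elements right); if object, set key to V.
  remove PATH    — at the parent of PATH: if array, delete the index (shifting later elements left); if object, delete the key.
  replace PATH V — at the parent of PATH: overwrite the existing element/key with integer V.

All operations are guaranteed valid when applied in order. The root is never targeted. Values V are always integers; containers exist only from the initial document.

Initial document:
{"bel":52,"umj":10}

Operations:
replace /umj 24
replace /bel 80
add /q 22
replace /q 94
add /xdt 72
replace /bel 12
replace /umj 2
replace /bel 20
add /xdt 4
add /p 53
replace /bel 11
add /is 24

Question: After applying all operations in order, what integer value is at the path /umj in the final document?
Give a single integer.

Answer: 2

Derivation:
After op 1 (replace /umj 24): {"bel":52,"umj":24}
After op 2 (replace /bel 80): {"bel":80,"umj":24}
After op 3 (add /q 22): {"bel":80,"q":22,"umj":24}
After op 4 (replace /q 94): {"bel":80,"q":94,"umj":24}
After op 5 (add /xdt 72): {"bel":80,"q":94,"umj":24,"xdt":72}
After op 6 (replace /bel 12): {"bel":12,"q":94,"umj":24,"xdt":72}
After op 7 (replace /umj 2): {"bel":12,"q":94,"umj":2,"xdt":72}
After op 8 (replace /bel 20): {"bel":20,"q":94,"umj":2,"xdt":72}
After op 9 (add /xdt 4): {"bel":20,"q":94,"umj":2,"xdt":4}
After op 10 (add /p 53): {"bel":20,"p":53,"q":94,"umj":2,"xdt":4}
After op 11 (replace /bel 11): {"bel":11,"p":53,"q":94,"umj":2,"xdt":4}
After op 12 (add /is 24): {"bel":11,"is":24,"p":53,"q":94,"umj":2,"xdt":4}
Value at /umj: 2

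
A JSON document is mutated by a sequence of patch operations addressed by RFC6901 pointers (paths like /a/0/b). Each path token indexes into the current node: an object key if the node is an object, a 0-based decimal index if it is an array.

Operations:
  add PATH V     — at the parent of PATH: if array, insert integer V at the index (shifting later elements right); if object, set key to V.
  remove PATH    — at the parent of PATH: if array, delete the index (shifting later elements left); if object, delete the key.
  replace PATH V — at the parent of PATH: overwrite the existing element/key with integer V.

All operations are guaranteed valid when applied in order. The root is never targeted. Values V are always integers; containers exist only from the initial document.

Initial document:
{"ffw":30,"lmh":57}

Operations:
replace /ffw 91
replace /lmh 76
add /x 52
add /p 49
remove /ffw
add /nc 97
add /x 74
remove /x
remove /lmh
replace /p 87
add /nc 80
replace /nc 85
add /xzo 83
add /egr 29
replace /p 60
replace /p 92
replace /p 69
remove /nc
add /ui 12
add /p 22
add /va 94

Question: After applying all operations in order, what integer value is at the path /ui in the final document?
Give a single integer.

After op 1 (replace /ffw 91): {"ffw":91,"lmh":57}
After op 2 (replace /lmh 76): {"ffw":91,"lmh":76}
After op 3 (add /x 52): {"ffw":91,"lmh":76,"x":52}
After op 4 (add /p 49): {"ffw":91,"lmh":76,"p":49,"x":52}
After op 5 (remove /ffw): {"lmh":76,"p":49,"x":52}
After op 6 (add /nc 97): {"lmh":76,"nc":97,"p":49,"x":52}
After op 7 (add /x 74): {"lmh":76,"nc":97,"p":49,"x":74}
After op 8 (remove /x): {"lmh":76,"nc":97,"p":49}
After op 9 (remove /lmh): {"nc":97,"p":49}
After op 10 (replace /p 87): {"nc":97,"p":87}
After op 11 (add /nc 80): {"nc":80,"p":87}
After op 12 (replace /nc 85): {"nc":85,"p":87}
After op 13 (add /xzo 83): {"nc":85,"p":87,"xzo":83}
After op 14 (add /egr 29): {"egr":29,"nc":85,"p":87,"xzo":83}
After op 15 (replace /p 60): {"egr":29,"nc":85,"p":60,"xzo":83}
After op 16 (replace /p 92): {"egr":29,"nc":85,"p":92,"xzo":83}
After op 17 (replace /p 69): {"egr":29,"nc":85,"p":69,"xzo":83}
After op 18 (remove /nc): {"egr":29,"p":69,"xzo":83}
After op 19 (add /ui 12): {"egr":29,"p":69,"ui":12,"xzo":83}
After op 20 (add /p 22): {"egr":29,"p":22,"ui":12,"xzo":83}
After op 21 (add /va 94): {"egr":29,"p":22,"ui":12,"va":94,"xzo":83}
Value at /ui: 12

Answer: 12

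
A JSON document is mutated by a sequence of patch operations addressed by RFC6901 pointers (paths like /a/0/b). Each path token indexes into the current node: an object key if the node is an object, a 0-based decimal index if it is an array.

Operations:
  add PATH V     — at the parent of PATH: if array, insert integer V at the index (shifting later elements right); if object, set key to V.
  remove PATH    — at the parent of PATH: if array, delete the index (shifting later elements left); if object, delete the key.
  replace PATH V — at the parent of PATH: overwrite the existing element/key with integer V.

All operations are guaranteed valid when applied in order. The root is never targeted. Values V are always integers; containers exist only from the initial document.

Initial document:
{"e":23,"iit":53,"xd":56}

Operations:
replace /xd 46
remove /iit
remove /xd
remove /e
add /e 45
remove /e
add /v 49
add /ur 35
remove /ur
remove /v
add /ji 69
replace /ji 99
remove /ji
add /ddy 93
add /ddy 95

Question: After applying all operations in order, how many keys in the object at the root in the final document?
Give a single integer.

Answer: 1

Derivation:
After op 1 (replace /xd 46): {"e":23,"iit":53,"xd":46}
After op 2 (remove /iit): {"e":23,"xd":46}
After op 3 (remove /xd): {"e":23}
After op 4 (remove /e): {}
After op 5 (add /e 45): {"e":45}
After op 6 (remove /e): {}
After op 7 (add /v 49): {"v":49}
After op 8 (add /ur 35): {"ur":35,"v":49}
After op 9 (remove /ur): {"v":49}
After op 10 (remove /v): {}
After op 11 (add /ji 69): {"ji":69}
After op 12 (replace /ji 99): {"ji":99}
After op 13 (remove /ji): {}
After op 14 (add /ddy 93): {"ddy":93}
After op 15 (add /ddy 95): {"ddy":95}
Size at the root: 1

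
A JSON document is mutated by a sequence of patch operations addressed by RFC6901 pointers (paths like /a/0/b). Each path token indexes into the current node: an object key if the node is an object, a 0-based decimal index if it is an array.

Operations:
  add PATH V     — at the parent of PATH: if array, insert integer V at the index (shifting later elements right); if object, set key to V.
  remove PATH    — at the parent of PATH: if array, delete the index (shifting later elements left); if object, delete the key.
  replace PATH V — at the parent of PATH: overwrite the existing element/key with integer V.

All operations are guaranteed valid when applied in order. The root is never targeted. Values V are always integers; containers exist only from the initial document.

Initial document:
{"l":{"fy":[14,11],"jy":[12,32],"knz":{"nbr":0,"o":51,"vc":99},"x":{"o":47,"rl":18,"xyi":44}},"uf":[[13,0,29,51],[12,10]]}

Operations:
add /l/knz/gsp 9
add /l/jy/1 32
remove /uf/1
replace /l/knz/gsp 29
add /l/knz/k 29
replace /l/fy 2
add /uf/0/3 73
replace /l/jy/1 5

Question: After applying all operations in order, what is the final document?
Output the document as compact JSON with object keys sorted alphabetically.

After op 1 (add /l/knz/gsp 9): {"l":{"fy":[14,11],"jy":[12,32],"knz":{"gsp":9,"nbr":0,"o":51,"vc":99},"x":{"o":47,"rl":18,"xyi":44}},"uf":[[13,0,29,51],[12,10]]}
After op 2 (add /l/jy/1 32): {"l":{"fy":[14,11],"jy":[12,32,32],"knz":{"gsp":9,"nbr":0,"o":51,"vc":99},"x":{"o":47,"rl":18,"xyi":44}},"uf":[[13,0,29,51],[12,10]]}
After op 3 (remove /uf/1): {"l":{"fy":[14,11],"jy":[12,32,32],"knz":{"gsp":9,"nbr":0,"o":51,"vc":99},"x":{"o":47,"rl":18,"xyi":44}},"uf":[[13,0,29,51]]}
After op 4 (replace /l/knz/gsp 29): {"l":{"fy":[14,11],"jy":[12,32,32],"knz":{"gsp":29,"nbr":0,"o":51,"vc":99},"x":{"o":47,"rl":18,"xyi":44}},"uf":[[13,0,29,51]]}
After op 5 (add /l/knz/k 29): {"l":{"fy":[14,11],"jy":[12,32,32],"knz":{"gsp":29,"k":29,"nbr":0,"o":51,"vc":99},"x":{"o":47,"rl":18,"xyi":44}},"uf":[[13,0,29,51]]}
After op 6 (replace /l/fy 2): {"l":{"fy":2,"jy":[12,32,32],"knz":{"gsp":29,"k":29,"nbr":0,"o":51,"vc":99},"x":{"o":47,"rl":18,"xyi":44}},"uf":[[13,0,29,51]]}
After op 7 (add /uf/0/3 73): {"l":{"fy":2,"jy":[12,32,32],"knz":{"gsp":29,"k":29,"nbr":0,"o":51,"vc":99},"x":{"o":47,"rl":18,"xyi":44}},"uf":[[13,0,29,73,51]]}
After op 8 (replace /l/jy/1 5): {"l":{"fy":2,"jy":[12,5,32],"knz":{"gsp":29,"k":29,"nbr":0,"o":51,"vc":99},"x":{"o":47,"rl":18,"xyi":44}},"uf":[[13,0,29,73,51]]}

Answer: {"l":{"fy":2,"jy":[12,5,32],"knz":{"gsp":29,"k":29,"nbr":0,"o":51,"vc":99},"x":{"o":47,"rl":18,"xyi":44}},"uf":[[13,0,29,73,51]]}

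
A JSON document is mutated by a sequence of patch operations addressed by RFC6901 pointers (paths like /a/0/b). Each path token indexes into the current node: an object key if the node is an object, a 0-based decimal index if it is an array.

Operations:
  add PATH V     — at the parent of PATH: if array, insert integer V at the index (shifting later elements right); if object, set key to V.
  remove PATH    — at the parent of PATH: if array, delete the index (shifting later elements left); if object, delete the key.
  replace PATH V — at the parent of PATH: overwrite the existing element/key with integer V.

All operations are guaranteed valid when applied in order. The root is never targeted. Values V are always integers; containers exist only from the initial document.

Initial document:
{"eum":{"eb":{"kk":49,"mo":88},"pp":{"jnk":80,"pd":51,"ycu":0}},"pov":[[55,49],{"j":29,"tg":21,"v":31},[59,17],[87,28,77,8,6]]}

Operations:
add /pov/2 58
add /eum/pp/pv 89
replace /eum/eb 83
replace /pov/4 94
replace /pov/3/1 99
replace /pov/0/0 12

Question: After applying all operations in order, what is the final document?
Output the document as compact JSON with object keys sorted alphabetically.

After op 1 (add /pov/2 58): {"eum":{"eb":{"kk":49,"mo":88},"pp":{"jnk":80,"pd":51,"ycu":0}},"pov":[[55,49],{"j":29,"tg":21,"v":31},58,[59,17],[87,28,77,8,6]]}
After op 2 (add /eum/pp/pv 89): {"eum":{"eb":{"kk":49,"mo":88},"pp":{"jnk":80,"pd":51,"pv":89,"ycu":0}},"pov":[[55,49],{"j":29,"tg":21,"v":31},58,[59,17],[87,28,77,8,6]]}
After op 3 (replace /eum/eb 83): {"eum":{"eb":83,"pp":{"jnk":80,"pd":51,"pv":89,"ycu":0}},"pov":[[55,49],{"j":29,"tg":21,"v":31},58,[59,17],[87,28,77,8,6]]}
After op 4 (replace /pov/4 94): {"eum":{"eb":83,"pp":{"jnk":80,"pd":51,"pv":89,"ycu":0}},"pov":[[55,49],{"j":29,"tg":21,"v":31},58,[59,17],94]}
After op 5 (replace /pov/3/1 99): {"eum":{"eb":83,"pp":{"jnk":80,"pd":51,"pv":89,"ycu":0}},"pov":[[55,49],{"j":29,"tg":21,"v":31},58,[59,99],94]}
After op 6 (replace /pov/0/0 12): {"eum":{"eb":83,"pp":{"jnk":80,"pd":51,"pv":89,"ycu":0}},"pov":[[12,49],{"j":29,"tg":21,"v":31},58,[59,99],94]}

Answer: {"eum":{"eb":83,"pp":{"jnk":80,"pd":51,"pv":89,"ycu":0}},"pov":[[12,49],{"j":29,"tg":21,"v":31},58,[59,99],94]}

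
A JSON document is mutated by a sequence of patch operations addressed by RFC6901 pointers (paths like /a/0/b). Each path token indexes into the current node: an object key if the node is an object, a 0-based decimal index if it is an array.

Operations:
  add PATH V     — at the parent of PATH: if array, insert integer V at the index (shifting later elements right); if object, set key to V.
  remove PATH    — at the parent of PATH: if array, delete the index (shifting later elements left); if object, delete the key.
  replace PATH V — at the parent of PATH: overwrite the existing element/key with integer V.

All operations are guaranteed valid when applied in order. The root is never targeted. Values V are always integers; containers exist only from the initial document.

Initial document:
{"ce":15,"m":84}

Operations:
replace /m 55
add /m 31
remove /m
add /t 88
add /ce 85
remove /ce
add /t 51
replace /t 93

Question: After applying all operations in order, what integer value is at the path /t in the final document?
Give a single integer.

After op 1 (replace /m 55): {"ce":15,"m":55}
After op 2 (add /m 31): {"ce":15,"m":31}
After op 3 (remove /m): {"ce":15}
After op 4 (add /t 88): {"ce":15,"t":88}
After op 5 (add /ce 85): {"ce":85,"t":88}
After op 6 (remove /ce): {"t":88}
After op 7 (add /t 51): {"t":51}
After op 8 (replace /t 93): {"t":93}
Value at /t: 93

Answer: 93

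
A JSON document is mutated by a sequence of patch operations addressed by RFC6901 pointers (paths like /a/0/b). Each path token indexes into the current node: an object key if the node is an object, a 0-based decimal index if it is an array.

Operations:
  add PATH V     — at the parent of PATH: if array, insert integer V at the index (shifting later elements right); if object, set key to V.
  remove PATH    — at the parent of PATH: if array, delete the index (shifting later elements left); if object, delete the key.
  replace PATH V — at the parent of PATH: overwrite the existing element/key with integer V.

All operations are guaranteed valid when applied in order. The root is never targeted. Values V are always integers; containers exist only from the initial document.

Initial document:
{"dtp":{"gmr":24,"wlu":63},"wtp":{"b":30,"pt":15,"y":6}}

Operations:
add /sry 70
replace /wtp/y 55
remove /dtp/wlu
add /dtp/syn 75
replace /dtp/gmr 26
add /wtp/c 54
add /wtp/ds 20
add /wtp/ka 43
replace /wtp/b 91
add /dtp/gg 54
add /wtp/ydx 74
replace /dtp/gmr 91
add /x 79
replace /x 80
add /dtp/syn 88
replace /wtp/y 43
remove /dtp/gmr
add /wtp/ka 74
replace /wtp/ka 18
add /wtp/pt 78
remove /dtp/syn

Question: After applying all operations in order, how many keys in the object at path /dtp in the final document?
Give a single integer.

Answer: 1

Derivation:
After op 1 (add /sry 70): {"dtp":{"gmr":24,"wlu":63},"sry":70,"wtp":{"b":30,"pt":15,"y":6}}
After op 2 (replace /wtp/y 55): {"dtp":{"gmr":24,"wlu":63},"sry":70,"wtp":{"b":30,"pt":15,"y":55}}
After op 3 (remove /dtp/wlu): {"dtp":{"gmr":24},"sry":70,"wtp":{"b":30,"pt":15,"y":55}}
After op 4 (add /dtp/syn 75): {"dtp":{"gmr":24,"syn":75},"sry":70,"wtp":{"b":30,"pt":15,"y":55}}
After op 5 (replace /dtp/gmr 26): {"dtp":{"gmr":26,"syn":75},"sry":70,"wtp":{"b":30,"pt":15,"y":55}}
After op 6 (add /wtp/c 54): {"dtp":{"gmr":26,"syn":75},"sry":70,"wtp":{"b":30,"c":54,"pt":15,"y":55}}
After op 7 (add /wtp/ds 20): {"dtp":{"gmr":26,"syn":75},"sry":70,"wtp":{"b":30,"c":54,"ds":20,"pt":15,"y":55}}
After op 8 (add /wtp/ka 43): {"dtp":{"gmr":26,"syn":75},"sry":70,"wtp":{"b":30,"c":54,"ds":20,"ka":43,"pt":15,"y":55}}
After op 9 (replace /wtp/b 91): {"dtp":{"gmr":26,"syn":75},"sry":70,"wtp":{"b":91,"c":54,"ds":20,"ka":43,"pt":15,"y":55}}
After op 10 (add /dtp/gg 54): {"dtp":{"gg":54,"gmr":26,"syn":75},"sry":70,"wtp":{"b":91,"c":54,"ds":20,"ka":43,"pt":15,"y":55}}
After op 11 (add /wtp/ydx 74): {"dtp":{"gg":54,"gmr":26,"syn":75},"sry":70,"wtp":{"b":91,"c":54,"ds":20,"ka":43,"pt":15,"y":55,"ydx":74}}
After op 12 (replace /dtp/gmr 91): {"dtp":{"gg":54,"gmr":91,"syn":75},"sry":70,"wtp":{"b":91,"c":54,"ds":20,"ka":43,"pt":15,"y":55,"ydx":74}}
After op 13 (add /x 79): {"dtp":{"gg":54,"gmr":91,"syn":75},"sry":70,"wtp":{"b":91,"c":54,"ds":20,"ka":43,"pt":15,"y":55,"ydx":74},"x":79}
After op 14 (replace /x 80): {"dtp":{"gg":54,"gmr":91,"syn":75},"sry":70,"wtp":{"b":91,"c":54,"ds":20,"ka":43,"pt":15,"y":55,"ydx":74},"x":80}
After op 15 (add /dtp/syn 88): {"dtp":{"gg":54,"gmr":91,"syn":88},"sry":70,"wtp":{"b":91,"c":54,"ds":20,"ka":43,"pt":15,"y":55,"ydx":74},"x":80}
After op 16 (replace /wtp/y 43): {"dtp":{"gg":54,"gmr":91,"syn":88},"sry":70,"wtp":{"b":91,"c":54,"ds":20,"ka":43,"pt":15,"y":43,"ydx":74},"x":80}
After op 17 (remove /dtp/gmr): {"dtp":{"gg":54,"syn":88},"sry":70,"wtp":{"b":91,"c":54,"ds":20,"ka":43,"pt":15,"y":43,"ydx":74},"x":80}
After op 18 (add /wtp/ka 74): {"dtp":{"gg":54,"syn":88},"sry":70,"wtp":{"b":91,"c":54,"ds":20,"ka":74,"pt":15,"y":43,"ydx":74},"x":80}
After op 19 (replace /wtp/ka 18): {"dtp":{"gg":54,"syn":88},"sry":70,"wtp":{"b":91,"c":54,"ds":20,"ka":18,"pt":15,"y":43,"ydx":74},"x":80}
After op 20 (add /wtp/pt 78): {"dtp":{"gg":54,"syn":88},"sry":70,"wtp":{"b":91,"c":54,"ds":20,"ka":18,"pt":78,"y":43,"ydx":74},"x":80}
After op 21 (remove /dtp/syn): {"dtp":{"gg":54},"sry":70,"wtp":{"b":91,"c":54,"ds":20,"ka":18,"pt":78,"y":43,"ydx":74},"x":80}
Size at path /dtp: 1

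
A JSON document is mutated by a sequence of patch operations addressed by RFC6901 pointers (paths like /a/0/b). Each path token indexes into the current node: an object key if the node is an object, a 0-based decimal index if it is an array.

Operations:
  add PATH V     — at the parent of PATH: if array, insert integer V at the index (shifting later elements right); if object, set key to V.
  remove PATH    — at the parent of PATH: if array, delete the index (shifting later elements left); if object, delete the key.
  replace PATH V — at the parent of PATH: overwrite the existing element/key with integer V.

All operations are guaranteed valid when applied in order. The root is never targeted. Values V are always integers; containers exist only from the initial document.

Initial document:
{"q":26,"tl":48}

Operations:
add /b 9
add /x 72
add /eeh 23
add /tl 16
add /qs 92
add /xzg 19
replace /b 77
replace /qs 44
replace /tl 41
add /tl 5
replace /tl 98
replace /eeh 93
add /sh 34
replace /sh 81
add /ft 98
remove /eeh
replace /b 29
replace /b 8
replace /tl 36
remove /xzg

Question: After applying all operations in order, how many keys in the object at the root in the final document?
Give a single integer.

After op 1 (add /b 9): {"b":9,"q":26,"tl":48}
After op 2 (add /x 72): {"b":9,"q":26,"tl":48,"x":72}
After op 3 (add /eeh 23): {"b":9,"eeh":23,"q":26,"tl":48,"x":72}
After op 4 (add /tl 16): {"b":9,"eeh":23,"q":26,"tl":16,"x":72}
After op 5 (add /qs 92): {"b":9,"eeh":23,"q":26,"qs":92,"tl":16,"x":72}
After op 6 (add /xzg 19): {"b":9,"eeh":23,"q":26,"qs":92,"tl":16,"x":72,"xzg":19}
After op 7 (replace /b 77): {"b":77,"eeh":23,"q":26,"qs":92,"tl":16,"x":72,"xzg":19}
After op 8 (replace /qs 44): {"b":77,"eeh":23,"q":26,"qs":44,"tl":16,"x":72,"xzg":19}
After op 9 (replace /tl 41): {"b":77,"eeh":23,"q":26,"qs":44,"tl":41,"x":72,"xzg":19}
After op 10 (add /tl 5): {"b":77,"eeh":23,"q":26,"qs":44,"tl":5,"x":72,"xzg":19}
After op 11 (replace /tl 98): {"b":77,"eeh":23,"q":26,"qs":44,"tl":98,"x":72,"xzg":19}
After op 12 (replace /eeh 93): {"b":77,"eeh":93,"q":26,"qs":44,"tl":98,"x":72,"xzg":19}
After op 13 (add /sh 34): {"b":77,"eeh":93,"q":26,"qs":44,"sh":34,"tl":98,"x":72,"xzg":19}
After op 14 (replace /sh 81): {"b":77,"eeh":93,"q":26,"qs":44,"sh":81,"tl":98,"x":72,"xzg":19}
After op 15 (add /ft 98): {"b":77,"eeh":93,"ft":98,"q":26,"qs":44,"sh":81,"tl":98,"x":72,"xzg":19}
After op 16 (remove /eeh): {"b":77,"ft":98,"q":26,"qs":44,"sh":81,"tl":98,"x":72,"xzg":19}
After op 17 (replace /b 29): {"b":29,"ft":98,"q":26,"qs":44,"sh":81,"tl":98,"x":72,"xzg":19}
After op 18 (replace /b 8): {"b":8,"ft":98,"q":26,"qs":44,"sh":81,"tl":98,"x":72,"xzg":19}
After op 19 (replace /tl 36): {"b":8,"ft":98,"q":26,"qs":44,"sh":81,"tl":36,"x":72,"xzg":19}
After op 20 (remove /xzg): {"b":8,"ft":98,"q":26,"qs":44,"sh":81,"tl":36,"x":72}
Size at the root: 7

Answer: 7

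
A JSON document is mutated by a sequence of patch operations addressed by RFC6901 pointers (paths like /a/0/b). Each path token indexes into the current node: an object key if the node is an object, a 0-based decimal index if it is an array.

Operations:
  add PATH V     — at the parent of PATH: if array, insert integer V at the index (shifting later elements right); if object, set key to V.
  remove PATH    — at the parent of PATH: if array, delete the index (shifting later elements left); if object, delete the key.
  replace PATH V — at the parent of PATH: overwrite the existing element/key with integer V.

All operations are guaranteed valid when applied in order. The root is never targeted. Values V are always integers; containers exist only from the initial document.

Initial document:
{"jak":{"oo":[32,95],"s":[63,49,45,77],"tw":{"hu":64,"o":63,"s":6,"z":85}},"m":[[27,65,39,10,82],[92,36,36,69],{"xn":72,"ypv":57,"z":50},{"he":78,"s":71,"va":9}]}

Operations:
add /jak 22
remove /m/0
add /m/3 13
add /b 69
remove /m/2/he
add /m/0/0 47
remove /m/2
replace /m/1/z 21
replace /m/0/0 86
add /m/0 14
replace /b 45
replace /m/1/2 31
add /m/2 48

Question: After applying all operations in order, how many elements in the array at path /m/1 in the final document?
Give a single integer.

Answer: 5

Derivation:
After op 1 (add /jak 22): {"jak":22,"m":[[27,65,39,10,82],[92,36,36,69],{"xn":72,"ypv":57,"z":50},{"he":78,"s":71,"va":9}]}
After op 2 (remove /m/0): {"jak":22,"m":[[92,36,36,69],{"xn":72,"ypv":57,"z":50},{"he":78,"s":71,"va":9}]}
After op 3 (add /m/3 13): {"jak":22,"m":[[92,36,36,69],{"xn":72,"ypv":57,"z":50},{"he":78,"s":71,"va":9},13]}
After op 4 (add /b 69): {"b":69,"jak":22,"m":[[92,36,36,69],{"xn":72,"ypv":57,"z":50},{"he":78,"s":71,"va":9},13]}
After op 5 (remove /m/2/he): {"b":69,"jak":22,"m":[[92,36,36,69],{"xn":72,"ypv":57,"z":50},{"s":71,"va":9},13]}
After op 6 (add /m/0/0 47): {"b":69,"jak":22,"m":[[47,92,36,36,69],{"xn":72,"ypv":57,"z":50},{"s":71,"va":9},13]}
After op 7 (remove /m/2): {"b":69,"jak":22,"m":[[47,92,36,36,69],{"xn":72,"ypv":57,"z":50},13]}
After op 8 (replace /m/1/z 21): {"b":69,"jak":22,"m":[[47,92,36,36,69],{"xn":72,"ypv":57,"z":21},13]}
After op 9 (replace /m/0/0 86): {"b":69,"jak":22,"m":[[86,92,36,36,69],{"xn":72,"ypv":57,"z":21},13]}
After op 10 (add /m/0 14): {"b":69,"jak":22,"m":[14,[86,92,36,36,69],{"xn":72,"ypv":57,"z":21},13]}
After op 11 (replace /b 45): {"b":45,"jak":22,"m":[14,[86,92,36,36,69],{"xn":72,"ypv":57,"z":21},13]}
After op 12 (replace /m/1/2 31): {"b":45,"jak":22,"m":[14,[86,92,31,36,69],{"xn":72,"ypv":57,"z":21},13]}
After op 13 (add /m/2 48): {"b":45,"jak":22,"m":[14,[86,92,31,36,69],48,{"xn":72,"ypv":57,"z":21},13]}
Size at path /m/1: 5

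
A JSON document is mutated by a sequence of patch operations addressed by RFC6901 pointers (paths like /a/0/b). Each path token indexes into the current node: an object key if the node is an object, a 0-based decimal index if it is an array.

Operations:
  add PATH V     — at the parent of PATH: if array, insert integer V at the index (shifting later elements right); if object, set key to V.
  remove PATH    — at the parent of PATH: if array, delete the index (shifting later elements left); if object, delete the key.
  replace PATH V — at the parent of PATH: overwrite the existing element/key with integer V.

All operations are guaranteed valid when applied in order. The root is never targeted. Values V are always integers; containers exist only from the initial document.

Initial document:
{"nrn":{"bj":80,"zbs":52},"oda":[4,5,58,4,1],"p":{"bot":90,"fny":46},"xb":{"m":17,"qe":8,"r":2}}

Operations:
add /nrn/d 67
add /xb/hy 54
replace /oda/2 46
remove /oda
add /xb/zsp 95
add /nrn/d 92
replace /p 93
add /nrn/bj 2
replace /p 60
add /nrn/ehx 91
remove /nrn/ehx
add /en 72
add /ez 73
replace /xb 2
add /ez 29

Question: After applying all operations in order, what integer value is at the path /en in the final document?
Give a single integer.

Answer: 72

Derivation:
After op 1 (add /nrn/d 67): {"nrn":{"bj":80,"d":67,"zbs":52},"oda":[4,5,58,4,1],"p":{"bot":90,"fny":46},"xb":{"m":17,"qe":8,"r":2}}
After op 2 (add /xb/hy 54): {"nrn":{"bj":80,"d":67,"zbs":52},"oda":[4,5,58,4,1],"p":{"bot":90,"fny":46},"xb":{"hy":54,"m":17,"qe":8,"r":2}}
After op 3 (replace /oda/2 46): {"nrn":{"bj":80,"d":67,"zbs":52},"oda":[4,5,46,4,1],"p":{"bot":90,"fny":46},"xb":{"hy":54,"m":17,"qe":8,"r":2}}
After op 4 (remove /oda): {"nrn":{"bj":80,"d":67,"zbs":52},"p":{"bot":90,"fny":46},"xb":{"hy":54,"m":17,"qe":8,"r":2}}
After op 5 (add /xb/zsp 95): {"nrn":{"bj":80,"d":67,"zbs":52},"p":{"bot":90,"fny":46},"xb":{"hy":54,"m":17,"qe":8,"r":2,"zsp":95}}
After op 6 (add /nrn/d 92): {"nrn":{"bj":80,"d":92,"zbs":52},"p":{"bot":90,"fny":46},"xb":{"hy":54,"m":17,"qe":8,"r":2,"zsp":95}}
After op 7 (replace /p 93): {"nrn":{"bj":80,"d":92,"zbs":52},"p":93,"xb":{"hy":54,"m":17,"qe":8,"r":2,"zsp":95}}
After op 8 (add /nrn/bj 2): {"nrn":{"bj":2,"d":92,"zbs":52},"p":93,"xb":{"hy":54,"m":17,"qe":8,"r":2,"zsp":95}}
After op 9 (replace /p 60): {"nrn":{"bj":2,"d":92,"zbs":52},"p":60,"xb":{"hy":54,"m":17,"qe":8,"r":2,"zsp":95}}
After op 10 (add /nrn/ehx 91): {"nrn":{"bj":2,"d":92,"ehx":91,"zbs":52},"p":60,"xb":{"hy":54,"m":17,"qe":8,"r":2,"zsp":95}}
After op 11 (remove /nrn/ehx): {"nrn":{"bj":2,"d":92,"zbs":52},"p":60,"xb":{"hy":54,"m":17,"qe":8,"r":2,"zsp":95}}
After op 12 (add /en 72): {"en":72,"nrn":{"bj":2,"d":92,"zbs":52},"p":60,"xb":{"hy":54,"m":17,"qe":8,"r":2,"zsp":95}}
After op 13 (add /ez 73): {"en":72,"ez":73,"nrn":{"bj":2,"d":92,"zbs":52},"p":60,"xb":{"hy":54,"m":17,"qe":8,"r":2,"zsp":95}}
After op 14 (replace /xb 2): {"en":72,"ez":73,"nrn":{"bj":2,"d":92,"zbs":52},"p":60,"xb":2}
After op 15 (add /ez 29): {"en":72,"ez":29,"nrn":{"bj":2,"d":92,"zbs":52},"p":60,"xb":2}
Value at /en: 72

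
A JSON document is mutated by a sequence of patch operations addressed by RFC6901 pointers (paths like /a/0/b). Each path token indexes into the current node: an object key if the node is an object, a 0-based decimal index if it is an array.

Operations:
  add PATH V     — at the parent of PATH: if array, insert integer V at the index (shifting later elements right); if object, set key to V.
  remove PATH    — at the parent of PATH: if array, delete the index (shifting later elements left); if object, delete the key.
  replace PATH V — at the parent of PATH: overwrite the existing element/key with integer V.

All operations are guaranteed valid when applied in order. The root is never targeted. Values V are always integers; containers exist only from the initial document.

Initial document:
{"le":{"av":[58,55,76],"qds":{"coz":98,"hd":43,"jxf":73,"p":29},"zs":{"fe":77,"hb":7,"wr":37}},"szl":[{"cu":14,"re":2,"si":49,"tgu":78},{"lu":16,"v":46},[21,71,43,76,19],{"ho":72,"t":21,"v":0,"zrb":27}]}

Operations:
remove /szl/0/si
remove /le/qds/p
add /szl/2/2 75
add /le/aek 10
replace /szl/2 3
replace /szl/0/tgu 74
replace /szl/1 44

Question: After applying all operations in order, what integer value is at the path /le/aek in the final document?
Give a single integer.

After op 1 (remove /szl/0/si): {"le":{"av":[58,55,76],"qds":{"coz":98,"hd":43,"jxf":73,"p":29},"zs":{"fe":77,"hb":7,"wr":37}},"szl":[{"cu":14,"re":2,"tgu":78},{"lu":16,"v":46},[21,71,43,76,19],{"ho":72,"t":21,"v":0,"zrb":27}]}
After op 2 (remove /le/qds/p): {"le":{"av":[58,55,76],"qds":{"coz":98,"hd":43,"jxf":73},"zs":{"fe":77,"hb":7,"wr":37}},"szl":[{"cu":14,"re":2,"tgu":78},{"lu":16,"v":46},[21,71,43,76,19],{"ho":72,"t":21,"v":0,"zrb":27}]}
After op 3 (add /szl/2/2 75): {"le":{"av":[58,55,76],"qds":{"coz":98,"hd":43,"jxf":73},"zs":{"fe":77,"hb":7,"wr":37}},"szl":[{"cu":14,"re":2,"tgu":78},{"lu":16,"v":46},[21,71,75,43,76,19],{"ho":72,"t":21,"v":0,"zrb":27}]}
After op 4 (add /le/aek 10): {"le":{"aek":10,"av":[58,55,76],"qds":{"coz":98,"hd":43,"jxf":73},"zs":{"fe":77,"hb":7,"wr":37}},"szl":[{"cu":14,"re":2,"tgu":78},{"lu":16,"v":46},[21,71,75,43,76,19],{"ho":72,"t":21,"v":0,"zrb":27}]}
After op 5 (replace /szl/2 3): {"le":{"aek":10,"av":[58,55,76],"qds":{"coz":98,"hd":43,"jxf":73},"zs":{"fe":77,"hb":7,"wr":37}},"szl":[{"cu":14,"re":2,"tgu":78},{"lu":16,"v":46},3,{"ho":72,"t":21,"v":0,"zrb":27}]}
After op 6 (replace /szl/0/tgu 74): {"le":{"aek":10,"av":[58,55,76],"qds":{"coz":98,"hd":43,"jxf":73},"zs":{"fe":77,"hb":7,"wr":37}},"szl":[{"cu":14,"re":2,"tgu":74},{"lu":16,"v":46},3,{"ho":72,"t":21,"v":0,"zrb":27}]}
After op 7 (replace /szl/1 44): {"le":{"aek":10,"av":[58,55,76],"qds":{"coz":98,"hd":43,"jxf":73},"zs":{"fe":77,"hb":7,"wr":37}},"szl":[{"cu":14,"re":2,"tgu":74},44,3,{"ho":72,"t":21,"v":0,"zrb":27}]}
Value at /le/aek: 10

Answer: 10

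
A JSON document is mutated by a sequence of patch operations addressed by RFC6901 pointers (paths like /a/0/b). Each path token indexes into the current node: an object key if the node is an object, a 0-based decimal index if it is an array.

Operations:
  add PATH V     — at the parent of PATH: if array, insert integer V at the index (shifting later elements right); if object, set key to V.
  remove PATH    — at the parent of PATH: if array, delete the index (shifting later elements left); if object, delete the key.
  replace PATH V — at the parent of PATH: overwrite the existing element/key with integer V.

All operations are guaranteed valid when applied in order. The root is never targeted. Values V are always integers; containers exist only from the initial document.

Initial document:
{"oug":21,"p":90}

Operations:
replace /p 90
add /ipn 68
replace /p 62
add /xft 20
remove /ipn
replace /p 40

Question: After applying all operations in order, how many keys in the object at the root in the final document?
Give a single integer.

Answer: 3

Derivation:
After op 1 (replace /p 90): {"oug":21,"p":90}
After op 2 (add /ipn 68): {"ipn":68,"oug":21,"p":90}
After op 3 (replace /p 62): {"ipn":68,"oug":21,"p":62}
After op 4 (add /xft 20): {"ipn":68,"oug":21,"p":62,"xft":20}
After op 5 (remove /ipn): {"oug":21,"p":62,"xft":20}
After op 6 (replace /p 40): {"oug":21,"p":40,"xft":20}
Size at the root: 3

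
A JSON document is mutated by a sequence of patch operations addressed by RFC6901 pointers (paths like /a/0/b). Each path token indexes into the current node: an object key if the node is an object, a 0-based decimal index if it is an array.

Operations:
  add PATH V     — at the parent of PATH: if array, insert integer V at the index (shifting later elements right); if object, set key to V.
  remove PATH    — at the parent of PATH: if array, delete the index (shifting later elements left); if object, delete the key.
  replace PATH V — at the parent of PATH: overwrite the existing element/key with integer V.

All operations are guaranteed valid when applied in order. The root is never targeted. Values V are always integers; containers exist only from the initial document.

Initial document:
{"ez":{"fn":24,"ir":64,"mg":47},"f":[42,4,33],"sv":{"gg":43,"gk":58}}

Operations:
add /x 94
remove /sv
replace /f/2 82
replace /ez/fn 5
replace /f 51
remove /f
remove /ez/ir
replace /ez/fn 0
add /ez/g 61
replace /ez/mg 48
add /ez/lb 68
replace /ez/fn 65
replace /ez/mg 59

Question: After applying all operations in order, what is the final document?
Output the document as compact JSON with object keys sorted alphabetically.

Answer: {"ez":{"fn":65,"g":61,"lb":68,"mg":59},"x":94}

Derivation:
After op 1 (add /x 94): {"ez":{"fn":24,"ir":64,"mg":47},"f":[42,4,33],"sv":{"gg":43,"gk":58},"x":94}
After op 2 (remove /sv): {"ez":{"fn":24,"ir":64,"mg":47},"f":[42,4,33],"x":94}
After op 3 (replace /f/2 82): {"ez":{"fn":24,"ir":64,"mg":47},"f":[42,4,82],"x":94}
After op 4 (replace /ez/fn 5): {"ez":{"fn":5,"ir":64,"mg":47},"f":[42,4,82],"x":94}
After op 5 (replace /f 51): {"ez":{"fn":5,"ir":64,"mg":47},"f":51,"x":94}
After op 6 (remove /f): {"ez":{"fn":5,"ir":64,"mg":47},"x":94}
After op 7 (remove /ez/ir): {"ez":{"fn":5,"mg":47},"x":94}
After op 8 (replace /ez/fn 0): {"ez":{"fn":0,"mg":47},"x":94}
After op 9 (add /ez/g 61): {"ez":{"fn":0,"g":61,"mg":47},"x":94}
After op 10 (replace /ez/mg 48): {"ez":{"fn":0,"g":61,"mg":48},"x":94}
After op 11 (add /ez/lb 68): {"ez":{"fn":0,"g":61,"lb":68,"mg":48},"x":94}
After op 12 (replace /ez/fn 65): {"ez":{"fn":65,"g":61,"lb":68,"mg":48},"x":94}
After op 13 (replace /ez/mg 59): {"ez":{"fn":65,"g":61,"lb":68,"mg":59},"x":94}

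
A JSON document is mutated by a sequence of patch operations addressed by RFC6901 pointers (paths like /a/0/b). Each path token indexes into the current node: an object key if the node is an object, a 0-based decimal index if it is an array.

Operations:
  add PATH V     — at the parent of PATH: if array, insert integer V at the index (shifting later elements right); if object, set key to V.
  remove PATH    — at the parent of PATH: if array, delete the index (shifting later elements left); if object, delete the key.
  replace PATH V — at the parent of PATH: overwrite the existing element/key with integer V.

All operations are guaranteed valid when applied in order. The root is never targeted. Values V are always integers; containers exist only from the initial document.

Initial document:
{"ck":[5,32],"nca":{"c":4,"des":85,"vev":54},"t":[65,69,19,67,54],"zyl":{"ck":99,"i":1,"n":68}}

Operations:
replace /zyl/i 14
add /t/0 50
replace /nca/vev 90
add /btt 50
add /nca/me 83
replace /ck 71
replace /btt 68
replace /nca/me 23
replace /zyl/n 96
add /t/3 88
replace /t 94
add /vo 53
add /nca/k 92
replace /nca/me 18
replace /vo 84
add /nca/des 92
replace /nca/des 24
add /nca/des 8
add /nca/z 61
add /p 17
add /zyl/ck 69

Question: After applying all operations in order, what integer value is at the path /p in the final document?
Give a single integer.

Answer: 17

Derivation:
After op 1 (replace /zyl/i 14): {"ck":[5,32],"nca":{"c":4,"des":85,"vev":54},"t":[65,69,19,67,54],"zyl":{"ck":99,"i":14,"n":68}}
After op 2 (add /t/0 50): {"ck":[5,32],"nca":{"c":4,"des":85,"vev":54},"t":[50,65,69,19,67,54],"zyl":{"ck":99,"i":14,"n":68}}
After op 3 (replace /nca/vev 90): {"ck":[5,32],"nca":{"c":4,"des":85,"vev":90},"t":[50,65,69,19,67,54],"zyl":{"ck":99,"i":14,"n":68}}
After op 4 (add /btt 50): {"btt":50,"ck":[5,32],"nca":{"c":4,"des":85,"vev":90},"t":[50,65,69,19,67,54],"zyl":{"ck":99,"i":14,"n":68}}
After op 5 (add /nca/me 83): {"btt":50,"ck":[5,32],"nca":{"c":4,"des":85,"me":83,"vev":90},"t":[50,65,69,19,67,54],"zyl":{"ck":99,"i":14,"n":68}}
After op 6 (replace /ck 71): {"btt":50,"ck":71,"nca":{"c":4,"des":85,"me":83,"vev":90},"t":[50,65,69,19,67,54],"zyl":{"ck":99,"i":14,"n":68}}
After op 7 (replace /btt 68): {"btt":68,"ck":71,"nca":{"c":4,"des":85,"me":83,"vev":90},"t":[50,65,69,19,67,54],"zyl":{"ck":99,"i":14,"n":68}}
After op 8 (replace /nca/me 23): {"btt":68,"ck":71,"nca":{"c":4,"des":85,"me":23,"vev":90},"t":[50,65,69,19,67,54],"zyl":{"ck":99,"i":14,"n":68}}
After op 9 (replace /zyl/n 96): {"btt":68,"ck":71,"nca":{"c":4,"des":85,"me":23,"vev":90},"t":[50,65,69,19,67,54],"zyl":{"ck":99,"i":14,"n":96}}
After op 10 (add /t/3 88): {"btt":68,"ck":71,"nca":{"c":4,"des":85,"me":23,"vev":90},"t":[50,65,69,88,19,67,54],"zyl":{"ck":99,"i":14,"n":96}}
After op 11 (replace /t 94): {"btt":68,"ck":71,"nca":{"c":4,"des":85,"me":23,"vev":90},"t":94,"zyl":{"ck":99,"i":14,"n":96}}
After op 12 (add /vo 53): {"btt":68,"ck":71,"nca":{"c":4,"des":85,"me":23,"vev":90},"t":94,"vo":53,"zyl":{"ck":99,"i":14,"n":96}}
After op 13 (add /nca/k 92): {"btt":68,"ck":71,"nca":{"c":4,"des":85,"k":92,"me":23,"vev":90},"t":94,"vo":53,"zyl":{"ck":99,"i":14,"n":96}}
After op 14 (replace /nca/me 18): {"btt":68,"ck":71,"nca":{"c":4,"des":85,"k":92,"me":18,"vev":90},"t":94,"vo":53,"zyl":{"ck":99,"i":14,"n":96}}
After op 15 (replace /vo 84): {"btt":68,"ck":71,"nca":{"c":4,"des":85,"k":92,"me":18,"vev":90},"t":94,"vo":84,"zyl":{"ck":99,"i":14,"n":96}}
After op 16 (add /nca/des 92): {"btt":68,"ck":71,"nca":{"c":4,"des":92,"k":92,"me":18,"vev":90},"t":94,"vo":84,"zyl":{"ck":99,"i":14,"n":96}}
After op 17 (replace /nca/des 24): {"btt":68,"ck":71,"nca":{"c":4,"des":24,"k":92,"me":18,"vev":90},"t":94,"vo":84,"zyl":{"ck":99,"i":14,"n":96}}
After op 18 (add /nca/des 8): {"btt":68,"ck":71,"nca":{"c":4,"des":8,"k":92,"me":18,"vev":90},"t":94,"vo":84,"zyl":{"ck":99,"i":14,"n":96}}
After op 19 (add /nca/z 61): {"btt":68,"ck":71,"nca":{"c":4,"des":8,"k":92,"me":18,"vev":90,"z":61},"t":94,"vo":84,"zyl":{"ck":99,"i":14,"n":96}}
After op 20 (add /p 17): {"btt":68,"ck":71,"nca":{"c":4,"des":8,"k":92,"me":18,"vev":90,"z":61},"p":17,"t":94,"vo":84,"zyl":{"ck":99,"i":14,"n":96}}
After op 21 (add /zyl/ck 69): {"btt":68,"ck":71,"nca":{"c":4,"des":8,"k":92,"me":18,"vev":90,"z":61},"p":17,"t":94,"vo":84,"zyl":{"ck":69,"i":14,"n":96}}
Value at /p: 17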